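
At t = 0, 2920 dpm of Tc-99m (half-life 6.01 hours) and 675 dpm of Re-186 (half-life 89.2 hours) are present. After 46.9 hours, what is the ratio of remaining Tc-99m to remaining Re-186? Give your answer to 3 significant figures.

Tc-99m: 2920 × (1/2)^(46.9/6.01) = 2920 × (1/2)^7.8037 ≈ 13.069 dpm.
Re-186: 675 × (1/2)^(46.9/89.2) = 675 × (1/2)^0.52578 ≈ 468.84 dpm.
Ratio ≈ 13.069 / 468.84 ≈ 0.027875.

0.0279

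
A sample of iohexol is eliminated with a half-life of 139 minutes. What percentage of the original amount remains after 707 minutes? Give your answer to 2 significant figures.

2.9%

n = 707/139 ≈ 5.0863 half-lives.
Fraction remaining = (1/2)^5.0863 ≈ 0.029435, i.e. 2.9435%.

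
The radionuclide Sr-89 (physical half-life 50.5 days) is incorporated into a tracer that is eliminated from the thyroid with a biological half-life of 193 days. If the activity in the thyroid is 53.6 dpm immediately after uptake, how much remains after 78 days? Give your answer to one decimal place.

13.9 dpm

1/t_eff = 1/t_phys + 1/t_biol = 1/50.5 + 1/193 = 0.024983 per day.
t_eff = 50.5 × 193 / (50.5 + 193) ≈ 40.027 days.
Remaining = 53.6 × (1/2)^(78/40.027) = 53.6 × (1/2)^1.9487 ≈ 13.885 dpm.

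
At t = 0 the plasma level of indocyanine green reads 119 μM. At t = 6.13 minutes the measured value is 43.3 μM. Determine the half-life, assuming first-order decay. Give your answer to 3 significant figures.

4.20 minutes

A/A₀ = 43.3/119 ≈ 0.36387.
n = log₂(2.7483) ≈ 1.4585 half-lives elapsed in 6.13 minutes.
t½ = 6.13/1.4585 ≈ 4.2029 minutes.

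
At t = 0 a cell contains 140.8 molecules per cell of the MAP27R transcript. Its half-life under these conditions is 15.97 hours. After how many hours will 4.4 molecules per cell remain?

79.85 hours

4.4/140.8 = 1/32, so 5 half-lives have elapsed.
t = 5 × 15.97 = 79.85 hours.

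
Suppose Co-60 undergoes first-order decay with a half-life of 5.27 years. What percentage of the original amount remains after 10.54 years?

25%

n = 10.54/5.27 ≈ 2 half-lives.
Fraction remaining = (1/2)^2 ≈ 0.25, i.e. 25%.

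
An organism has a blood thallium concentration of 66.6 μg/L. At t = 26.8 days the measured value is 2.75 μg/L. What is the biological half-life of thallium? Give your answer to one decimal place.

A/A₀ = 2.75/66.6 ≈ 0.041291.
n = log₂(24.218) ≈ 4.598 half-lives elapsed in 26.8 days.
t½ = 26.8/4.598 ≈ 5.8286 days.

5.8 days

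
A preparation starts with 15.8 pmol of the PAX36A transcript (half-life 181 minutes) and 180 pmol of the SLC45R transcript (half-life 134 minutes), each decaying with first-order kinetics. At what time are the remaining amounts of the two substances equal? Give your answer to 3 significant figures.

1810 minutes

Set 15.8·(1/2)^(t/181) = 180·(1/2)^(t/134).
Taking log₂: log₂(15.8/180) = t·(1/181 − 1/134).
log₂(0.087778) = -3.51; 1/181 − 1/134 = -0.0019378.
t = -3.51 / -0.0019378 ≈ 1811.3 minutes.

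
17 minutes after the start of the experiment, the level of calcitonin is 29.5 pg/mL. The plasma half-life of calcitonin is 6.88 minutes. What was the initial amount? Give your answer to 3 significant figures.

Number of half-lives elapsed: n = 17/6.88 ≈ 2.4709.
A₀ = A × 2^n = 29.5 × 2^2.4709 = 29.5 × 5.544 ≈ 163.55 pg/mL.

164 pg/mL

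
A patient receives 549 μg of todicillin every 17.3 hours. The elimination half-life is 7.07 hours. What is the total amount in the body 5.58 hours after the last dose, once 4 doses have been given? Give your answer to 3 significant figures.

389 μg

The 4 doses were given 57.48, 40.18, 22.88, 5.58 hours ago.
Total = 549·(1/2)^(57.48/7.07) + 549·(1/2)^(40.18/7.07) + 549·(1/2)^(22.88/7.07) + 549·(1/2)^(5.58/7.07)
      = 1.9596 + 10.685 + 58.261 + 317.68 ≈ 388.58 μg.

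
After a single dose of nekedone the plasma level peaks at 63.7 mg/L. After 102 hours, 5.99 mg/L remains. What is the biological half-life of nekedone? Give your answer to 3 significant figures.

A/A₀ = 5.99/63.7 ≈ 0.094035.
n = log₂(10.634) ≈ 3.4107 half-lives elapsed in 102 hours.
t½ = 102/3.4107 ≈ 29.906 hours.

29.9 hours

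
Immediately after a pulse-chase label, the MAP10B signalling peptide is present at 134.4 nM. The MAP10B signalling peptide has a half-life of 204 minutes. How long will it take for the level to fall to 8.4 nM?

816 minutes

8.4/134.4 = 1/16, so 4 half-lives have elapsed.
t = 4 × 204 = 816 minutes.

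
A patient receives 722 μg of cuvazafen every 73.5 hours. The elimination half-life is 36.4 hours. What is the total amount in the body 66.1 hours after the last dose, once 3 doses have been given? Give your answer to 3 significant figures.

The 3 doses were given 213.1, 139.6, 66.1 hours ago.
Total = 722·(1/2)^(213.1/36.4) + 722·(1/2)^(139.6/36.4) + 722·(1/2)^(66.1/36.4)
      = 12.479 + 50.587 + 205.06 ≈ 268.13 μg.

268 μg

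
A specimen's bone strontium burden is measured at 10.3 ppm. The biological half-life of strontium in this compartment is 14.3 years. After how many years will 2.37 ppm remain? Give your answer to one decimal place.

30.3 years

Fraction remaining = 2.37/10.3 ≈ 0.2301.
n = log₂(10.3/2.37) = ln(4.346)/ln 2 ≈ 2.1197 half-lives.
t = n × t½ = 2.1197 × 14.3 ≈ 30.312 years.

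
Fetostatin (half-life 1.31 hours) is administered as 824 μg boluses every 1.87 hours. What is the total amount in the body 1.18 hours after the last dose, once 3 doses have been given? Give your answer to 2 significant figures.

The 3 doses were given 4.92, 3.05, 1.18 hours ago.
Total = 824·(1/2)^(4.92/1.31) + 824·(1/2)^(3.05/1.31) + 824·(1/2)^(1.18/1.31)
      = 61.002 + 164.08 + 441.34 ≈ 666.42 μg.

670 μg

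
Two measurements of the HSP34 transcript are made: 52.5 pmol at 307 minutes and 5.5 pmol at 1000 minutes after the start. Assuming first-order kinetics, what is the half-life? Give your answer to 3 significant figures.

213 minutes

Over Δt = 1000 − 307 = 693 minutes, the level fell by a factor of 52.5/5.5 ≈ 9.5455.
n = log₂(9.5455) ≈ 3.2548 half-lives, so t½ = 693/3.2548 ≈ 212.92 minutes.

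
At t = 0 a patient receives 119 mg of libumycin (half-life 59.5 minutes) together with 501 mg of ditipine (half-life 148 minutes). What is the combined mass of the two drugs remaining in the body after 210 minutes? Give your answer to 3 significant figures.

198 mg

libumycin: 119 × (1/2)^(210/59.5) = 119 × (1/2)^3.5294 ≈ 10.306 mg.
ditipine: 501 × (1/2)^(210/148) = 501 × (1/2)^1.4189 ≈ 187.37 mg.
Total = 10.306 + 187.37 ≈ 197.68 mg.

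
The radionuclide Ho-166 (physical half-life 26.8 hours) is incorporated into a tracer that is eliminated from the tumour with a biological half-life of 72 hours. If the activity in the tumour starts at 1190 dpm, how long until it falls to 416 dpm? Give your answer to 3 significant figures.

29.6 hours

1/t_eff = 1/t_phys + 1/t_biol = 1/26.8 + 1/72 = 0.051202 per hour.
t_eff = 26.8 × 72 / (26.8 + 72) ≈ 19.53 hours.
n = log₂(1190/416) ≈ 1.5163; t = 1.5163 × 19.53 ≈ 29.614 hours.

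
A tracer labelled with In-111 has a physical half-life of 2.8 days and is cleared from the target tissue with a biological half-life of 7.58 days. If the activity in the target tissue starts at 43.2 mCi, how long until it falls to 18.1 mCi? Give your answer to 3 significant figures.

2.57 days

1/t_eff = 1/t_phys + 1/t_biol = 1/2.8 + 1/7.58 = 0.48907 per day.
t_eff = 2.8 × 7.58 / (2.8 + 7.58) ≈ 2.0447 days.
n = log₂(43.2/18.1) ≈ 1.255; t = 1.255 × 2.0447 ≈ 2.5662 days.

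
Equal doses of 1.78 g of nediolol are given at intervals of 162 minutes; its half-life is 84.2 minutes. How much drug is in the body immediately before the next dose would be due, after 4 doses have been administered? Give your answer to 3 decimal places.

The 4 doses were given 648, 486, 324, 162 minutes ago.
Total = 1.78·(1/2)^(648/84.2) + 1.78·(1/2)^(486/84.2) + 1.78·(1/2)^(324/84.2) + 1.78·(1/2)^(162/84.2)
      = 0.0085843 + 0.032575 + 0.12361 + 0.46907 ≈ 0.63385 g.

0.634 g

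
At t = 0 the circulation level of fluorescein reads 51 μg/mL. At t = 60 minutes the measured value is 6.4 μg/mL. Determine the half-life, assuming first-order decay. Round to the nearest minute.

20 minutes

A/A₀ = 6.4/51 ≈ 0.12549.
n = log₂(7.9688) ≈ 2.9944 half-lives elapsed in 60 minutes.
t½ = 60/2.9944 ≈ 20.038 minutes.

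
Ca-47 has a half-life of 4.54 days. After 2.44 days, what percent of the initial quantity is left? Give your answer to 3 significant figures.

n = 2.44/4.54 ≈ 0.53744 half-lives.
Fraction remaining = (1/2)^0.53744 ≈ 0.68899, i.e. 68.899%.

68.9%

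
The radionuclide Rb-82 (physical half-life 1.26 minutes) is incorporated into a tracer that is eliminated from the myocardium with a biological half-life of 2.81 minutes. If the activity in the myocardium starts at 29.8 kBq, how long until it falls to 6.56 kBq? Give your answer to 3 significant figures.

1/t_eff = 1/t_phys + 1/t_biol = 1/1.26 + 1/2.81 = 1.1495 per minute.
t_eff = 1.26 × 2.81 / (1.26 + 2.81) ≈ 0.86993 minutes.
n = log₂(29.8/6.56) ≈ 2.1835; t = 2.1835 × 0.86993 ≈ 1.8995 minutes.

1.90 minutes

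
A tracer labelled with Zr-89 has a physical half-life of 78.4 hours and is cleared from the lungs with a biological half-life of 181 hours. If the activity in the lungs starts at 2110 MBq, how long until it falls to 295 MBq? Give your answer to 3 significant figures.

1/t_eff = 1/t_phys + 1/t_biol = 1/78.4 + 1/181 = 0.01828 per hour.
t_eff = 78.4 × 181 / (78.4 + 181) ≈ 54.705 hours.
n = log₂(2110/295) ≈ 2.8385; t = 2.8385 × 54.705 ≈ 155.28 hours.

155 hours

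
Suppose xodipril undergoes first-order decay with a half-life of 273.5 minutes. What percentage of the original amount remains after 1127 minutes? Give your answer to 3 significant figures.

5.75%

n = 1127/273.5 ≈ 4.1207 half-lives.
Fraction remaining = (1/2)^4.1207 ≈ 0.057485, i.e. 5.7485%.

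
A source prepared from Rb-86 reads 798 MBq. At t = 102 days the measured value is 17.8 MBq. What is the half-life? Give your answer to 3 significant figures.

A/A₀ = 17.8/798 ≈ 0.022306.
n = log₂(44.831) ≈ 5.4864 half-lives elapsed in 102 days.
t½ = 102/5.4864 ≈ 18.591 days.

18.6 days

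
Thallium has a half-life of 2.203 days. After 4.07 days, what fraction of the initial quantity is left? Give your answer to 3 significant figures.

n = 4.07/2.203 ≈ 1.8475 half-lives.
Fraction remaining = (1/2)^1.8475 ≈ 0.27788.

0.278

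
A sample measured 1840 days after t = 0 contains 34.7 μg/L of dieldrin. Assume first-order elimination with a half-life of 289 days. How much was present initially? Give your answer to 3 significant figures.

Number of half-lives elapsed: n = 1840/289 ≈ 6.3668.
A₀ = A × 2^n = 34.7 × 2^6.3668 = 34.7 × 82.526 ≈ 2863.7 μg/L.

2860 μg/L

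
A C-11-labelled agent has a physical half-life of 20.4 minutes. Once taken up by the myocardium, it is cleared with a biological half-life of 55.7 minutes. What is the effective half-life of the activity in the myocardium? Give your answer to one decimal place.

14.9 minutes

1/t_eff = 1/t_phys + 1/t_biol = 1/20.4 + 1/55.7 = 0.066973 per minute.
t_eff = 20.4 × 55.7 / (20.4 + 55.7) ≈ 14.931 minutes.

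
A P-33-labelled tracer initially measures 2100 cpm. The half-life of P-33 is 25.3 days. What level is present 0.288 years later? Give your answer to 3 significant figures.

118 cpm

Convert the elapsed time: 0.288 years = 105.12 days.
Number of half-lives: n = 105.12/25.3 ≈ 4.1549.
Remaining = 2100 × (1/2)^4.1549 = 2100 × 0.056136 ≈ 117.88 cpm.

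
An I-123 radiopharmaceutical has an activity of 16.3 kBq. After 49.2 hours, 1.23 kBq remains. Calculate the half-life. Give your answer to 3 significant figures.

13.2 hours

A/A₀ = 1.23/16.3 ≈ 0.07546.
n = log₂(13.252) ≈ 3.7281 half-lives elapsed in 49.2 hours.
t½ = 49.2/3.7281 ≈ 13.197 hours.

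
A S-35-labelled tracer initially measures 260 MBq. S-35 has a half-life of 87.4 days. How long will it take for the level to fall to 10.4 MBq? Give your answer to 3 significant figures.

Fraction remaining = 10.4/260 ≈ 0.04.
n = log₂(260/10.4) = ln(25)/ln 2 ≈ 4.6439 half-lives.
t = n × t½ = 4.6439 × 87.4 ≈ 405.87 days.

406 days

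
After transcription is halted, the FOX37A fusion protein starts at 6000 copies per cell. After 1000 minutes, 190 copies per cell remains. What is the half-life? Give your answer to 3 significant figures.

201 minutes

A/A₀ = 190/6000 ≈ 0.031667.
n = log₂(31.579) ≈ 4.9809 half-lives elapsed in 1000 minutes.
t½ = 1000/4.9809 ≈ 200.77 minutes.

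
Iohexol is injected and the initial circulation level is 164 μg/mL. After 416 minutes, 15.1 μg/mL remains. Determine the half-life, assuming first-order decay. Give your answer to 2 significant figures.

A/A₀ = 15.1/164 ≈ 0.092073.
n = log₂(10.861) ≈ 3.4411 half-lives elapsed in 416 minutes.
t½ = 416/3.4411 ≈ 120.89 minutes.

120 minutes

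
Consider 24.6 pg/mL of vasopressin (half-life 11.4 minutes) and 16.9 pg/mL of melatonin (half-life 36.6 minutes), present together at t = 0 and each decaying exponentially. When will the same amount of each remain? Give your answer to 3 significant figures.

8.97 minutes

Set 24.6·(1/2)^(t/11.4) = 16.9·(1/2)^(t/36.6).
Taking log₂: log₂(24.6/16.9) = t·(1/11.4 − 1/36.6).
log₂(1.4556) = 0.54164; 1/11.4 − 1/36.6 = 0.060397.
t = 0.54164 / 0.060397 ≈ 8.9679 minutes.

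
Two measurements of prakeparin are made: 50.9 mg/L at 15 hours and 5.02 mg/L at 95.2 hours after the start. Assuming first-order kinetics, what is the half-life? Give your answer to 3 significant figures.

Over Δt = 95.2 − 15 = 80.2 hours, the level fell by a factor of 50.9/5.02 ≈ 10.139.
n = log₂(10.139) ≈ 3.3419 half-lives, so t½ = 80.2/3.3419 ≈ 23.998 hours.

24.0 hours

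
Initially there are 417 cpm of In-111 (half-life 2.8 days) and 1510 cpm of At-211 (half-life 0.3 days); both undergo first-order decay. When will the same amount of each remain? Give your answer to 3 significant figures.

0.624 days

Set 417·(1/2)^(t/2.8) = 1510·(1/2)^(t/0.3).
Taking log₂: log₂(417/1510) = t·(1/2.8 − 1/0.3).
log₂(0.27616) = -1.8564; 1/2.8 − 1/0.3 = -2.9762.
t = -1.8564 / -2.9762 ≈ 0.62376 days.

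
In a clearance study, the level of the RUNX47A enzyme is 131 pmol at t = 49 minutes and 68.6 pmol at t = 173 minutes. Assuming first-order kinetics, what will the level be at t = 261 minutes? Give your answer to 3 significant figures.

Over Δt = 173 − 49 = 124 minutes, the level fell by a factor of 131/68.6 ≈ 1.9096.
n = log₂(1.9096) ≈ 0.93329 half-lives, so t½ = 124/0.93329 ≈ 132.86 minutes.
From t = 173 to t = 261: 68.6 × (1/2)^((261−173)/132.86) ≈ 43.345 pmol.

43.3 pmol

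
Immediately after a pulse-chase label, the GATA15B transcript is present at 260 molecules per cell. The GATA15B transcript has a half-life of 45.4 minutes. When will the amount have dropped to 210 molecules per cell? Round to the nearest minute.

Fraction remaining = 210/260 ≈ 0.80769.
n = log₂(260/210) = ln(1.2381)/ln 2 ≈ 0.30812 half-lives.
t = n × t½ = 0.30812 × 45.4 ≈ 13.989 minutes.

14 minutes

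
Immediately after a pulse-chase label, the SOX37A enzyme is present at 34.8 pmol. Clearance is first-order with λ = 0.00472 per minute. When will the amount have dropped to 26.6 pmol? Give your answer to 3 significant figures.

t½ = ln 2 / λ = 0.69315 / 0.00472 ≈ 146.85 minutes.
Fraction remaining = 26.6/34.8 ≈ 0.76437.
n = log₂(34.8/26.6) = ln(1.3083)/ln 2 ≈ 0.38766 half-lives.
t = n × t½ = 0.38766 × 146.85 ≈ 56.929 minutes.

56.9 minutes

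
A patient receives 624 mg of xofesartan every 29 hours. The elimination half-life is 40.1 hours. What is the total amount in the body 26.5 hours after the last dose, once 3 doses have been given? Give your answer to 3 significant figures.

779 mg

The 3 doses were given 84.5, 55.5, 26.5 hours ago.
Total = 624·(1/2)^(84.5/40.1) + 624·(1/2)^(55.5/40.1) + 624·(1/2)^(26.5/40.1)
      = 144.83 + 239.08 + 394.68 ≈ 778.59 mg.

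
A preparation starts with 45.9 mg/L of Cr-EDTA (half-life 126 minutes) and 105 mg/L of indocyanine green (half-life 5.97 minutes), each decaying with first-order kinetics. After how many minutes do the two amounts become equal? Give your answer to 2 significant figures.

Set 45.9·(1/2)^(t/126) = 105·(1/2)^(t/5.97).
Taking log₂: log₂(45.9/105) = t·(1/126 − 1/5.97).
log₂(0.43714) = -1.1938; 1/126 − 1/5.97 = -0.15957.
t = -1.1938 / -0.15957 ≈ 7.4816 minutes.

7.5 minutes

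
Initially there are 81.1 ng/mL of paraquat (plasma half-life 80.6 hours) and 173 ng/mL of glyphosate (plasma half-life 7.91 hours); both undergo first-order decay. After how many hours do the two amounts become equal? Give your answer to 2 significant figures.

Set 81.1·(1/2)^(t/80.6) = 173·(1/2)^(t/7.91).
Taking log₂: log₂(81.1/173) = t·(1/80.6 − 1/7.91).
log₂(0.46879) = -1.093; 1/80.6 − 1/7.91 = -0.11402.
t = -1.093 / -0.11402 ≈ 9.5864 hours.

9.6 hours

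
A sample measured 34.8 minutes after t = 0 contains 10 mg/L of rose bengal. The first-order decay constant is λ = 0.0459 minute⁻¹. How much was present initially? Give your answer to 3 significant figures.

t½ = ln 2 / λ = 0.69315 / 0.0459 ≈ 15.101 minutes.
Number of half-lives elapsed: n = 34.8/15.101 ≈ 2.3044.
A₀ = A × 2^n = 10 × 2^2.3044 = 10 × 4.9398 ≈ 49.398 mg/L.

49.4 mg/L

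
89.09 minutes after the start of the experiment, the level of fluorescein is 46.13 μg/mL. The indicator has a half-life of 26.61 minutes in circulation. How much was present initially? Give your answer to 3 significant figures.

470 μg/mL

Number of half-lives elapsed: n = 89.09/26.61 ≈ 3.348.
A₀ = A × 2^n = 46.13 × 2^3.348 = 46.13 × 10.182 ≈ 469.71 μg/mL.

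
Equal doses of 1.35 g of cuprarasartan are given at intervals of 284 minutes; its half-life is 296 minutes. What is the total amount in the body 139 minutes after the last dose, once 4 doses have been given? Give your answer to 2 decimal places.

The 4 doses were given 991, 707, 423, 139 minutes ago.
Total = 1.35·(1/2)^(991/296) + 1.35·(1/2)^(707/296) + 1.35·(1/2)^(423/296) + 1.35·(1/2)^(139/296)
      = 0.13258 + 0.25782 + 0.50136 + 0.97493 ≈ 1.8667 g.

1.87 g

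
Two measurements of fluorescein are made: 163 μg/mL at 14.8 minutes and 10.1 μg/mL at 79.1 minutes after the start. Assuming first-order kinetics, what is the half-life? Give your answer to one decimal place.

Over Δt = 79.1 − 14.8 = 64.3 minutes, the level fell by a factor of 163/10.1 ≈ 16.139.
n = log₂(16.139) ≈ 4.0124 half-lives, so t½ = 64.3/4.0124 ≈ 16.025 minutes.

16.0 minutes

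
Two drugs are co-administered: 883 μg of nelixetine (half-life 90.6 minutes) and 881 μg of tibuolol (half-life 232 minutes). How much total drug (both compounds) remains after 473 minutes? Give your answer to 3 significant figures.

238 μg

nelixetine: 883 × (1/2)^(473/90.6) = 883 × (1/2)^5.2208 ≈ 23.679 μg.
tibuolol: 881 × (1/2)^(473/232) = 881 × (1/2)^2.0388 ≈ 214.41 μg.
Total = 23.679 + 214.41 ≈ 238.09 μg.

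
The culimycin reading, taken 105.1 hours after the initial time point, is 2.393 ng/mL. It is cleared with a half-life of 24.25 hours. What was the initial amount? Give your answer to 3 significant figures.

48.3 ng/mL

Number of half-lives elapsed: n = 105.1/24.25 ≈ 4.334.
A₀ = A × 2^n = 2.393 × 2^4.334 = 2.393 × 20.168 ≈ 48.263 ng/mL.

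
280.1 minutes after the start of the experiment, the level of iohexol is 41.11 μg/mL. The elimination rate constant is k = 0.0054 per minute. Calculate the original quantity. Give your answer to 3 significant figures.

187 μg/mL

t½ = ln 2 / k = 0.69315 / 0.0054 ≈ 128.36 minutes.
Number of half-lives elapsed: n = 280.1/128.36 ≈ 2.1821.
A₀ = A × 2^n = 41.11 × 2^2.1821 = 41.11 × 4.5382 ≈ 186.57 μg/mL.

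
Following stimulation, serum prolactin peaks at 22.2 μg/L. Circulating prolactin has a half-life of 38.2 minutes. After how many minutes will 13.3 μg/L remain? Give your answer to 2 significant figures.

28 minutes

Fraction remaining = 13.3/22.2 ≈ 0.5991.
n = log₂(22.2/13.3) = ln(1.6692)/ln 2 ≈ 0.73913 half-lives.
t = n × t½ = 0.73913 × 38.2 ≈ 28.235 minutes.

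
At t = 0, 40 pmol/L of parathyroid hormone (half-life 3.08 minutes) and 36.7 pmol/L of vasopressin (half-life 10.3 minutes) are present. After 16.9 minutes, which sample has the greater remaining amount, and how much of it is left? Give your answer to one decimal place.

vasopressin, 11.8 pmol/L

parathyroid hormone: 40 × (1/2)^5.487 ≈ 0.89188 pmol/L.
vasopressin: 36.7 × (1/2)^1.6408 ≈ 11.769 pmol/L.
Vasopressin has more remaining, at ≈ 11.769 pmol/L.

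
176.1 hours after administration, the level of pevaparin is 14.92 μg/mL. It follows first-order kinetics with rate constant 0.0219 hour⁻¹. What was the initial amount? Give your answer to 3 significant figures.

t½ = ln 2 / k = 0.69315 / 0.0219 ≈ 31.651 hours.
Number of half-lives elapsed: n = 176.1/31.651 ≈ 5.5639.
A₀ = A × 2^n = 14.92 × 2^5.5639 = 14.92 × 47.304 ≈ 705.77 μg/mL.

706 μg/mL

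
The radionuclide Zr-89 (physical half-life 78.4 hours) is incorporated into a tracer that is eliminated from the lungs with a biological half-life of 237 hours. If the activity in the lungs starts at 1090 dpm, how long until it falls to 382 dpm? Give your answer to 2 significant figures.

1/t_eff = 1/t_phys + 1/t_biol = 1/78.4 + 1/237 = 0.016975 per hour.
t_eff = 78.4 × 237 / (78.4 + 237) ≈ 58.912 hours.
n = log₂(1090/382) ≈ 1.5127; t = 1.5127 × 58.912 ≈ 89.115 hours.

89 hours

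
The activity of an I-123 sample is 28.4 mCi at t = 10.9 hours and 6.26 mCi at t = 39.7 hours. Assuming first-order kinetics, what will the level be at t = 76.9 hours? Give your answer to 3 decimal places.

Over Δt = 39.7 − 10.9 = 28.8 hours, the level fell by a factor of 28.4/6.26 ≈ 4.5367.
n = log₂(4.5367) ≈ 2.1817 half-lives, so t½ = 28.8/2.1817 ≈ 13.201 hours.
From t = 39.7 to t = 76.9: 6.26 × (1/2)^((76.9−39.7)/13.201) ≈ 0.88773 mCi.

0.888 mCi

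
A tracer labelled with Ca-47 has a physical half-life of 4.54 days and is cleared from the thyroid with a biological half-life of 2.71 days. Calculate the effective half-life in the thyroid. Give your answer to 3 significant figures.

1/t_eff = 1/t_phys + 1/t_biol = 1/4.54 + 1/2.71 = 0.58927 per day.
t_eff = 4.54 × 2.71 / (4.54 + 2.71) ≈ 1.697 days.

1.70 days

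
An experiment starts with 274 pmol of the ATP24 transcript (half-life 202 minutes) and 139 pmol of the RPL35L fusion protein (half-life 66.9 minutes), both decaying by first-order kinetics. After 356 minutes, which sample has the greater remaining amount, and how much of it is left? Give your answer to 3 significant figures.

ATP24 transcript, 80.8 pmol

ATP24 transcript: 274 × (1/2)^1.7624 ≈ 80.765 pmol.
RPL35L fusion protein: 139 × (1/2)^5.3214 ≈ 3.4763 pmol.
ATP24 transcript has more remaining, at ≈ 80.765 pmol.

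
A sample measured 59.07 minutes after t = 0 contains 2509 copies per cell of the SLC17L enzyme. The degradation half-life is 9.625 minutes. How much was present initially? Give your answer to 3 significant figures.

177000 copies per cell

Number of half-lives elapsed: n = 59.07/9.625 ≈ 6.1371.
A₀ = A × 2^n = 2509 × 2^6.1371 = 2509 × 70.382 ≈ 176590 copies per cell.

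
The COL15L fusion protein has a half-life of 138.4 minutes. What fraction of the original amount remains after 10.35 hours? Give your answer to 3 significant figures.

10.35 hours = 621 minutes.
n = 621/138.4 ≈ 4.487 half-lives.
Fraction remaining = (1/2)^4.487 ≈ 0.044594.

0.0446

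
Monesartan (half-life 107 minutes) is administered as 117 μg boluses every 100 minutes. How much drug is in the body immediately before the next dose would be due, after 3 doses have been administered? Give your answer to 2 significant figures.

110 μg

The 3 doses were given 300, 200, 100 minutes ago.
Total = 117·(1/2)^(300/107) + 117·(1/2)^(200/107) + 117·(1/2)^(100/107)
      = 16.756 + 32.027 + 61.214 ≈ 110 μg.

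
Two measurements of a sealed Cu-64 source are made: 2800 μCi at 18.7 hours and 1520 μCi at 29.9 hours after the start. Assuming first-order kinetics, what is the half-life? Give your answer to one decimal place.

Over Δt = 29.9 − 18.7 = 11.2 hours, the level fell by a factor of 2800/1520 ≈ 1.8421.
n = log₂(1.8421) ≈ 0.88136 half-lives, so t½ = 11.2/0.88136 ≈ 12.708 hours.

12.7 hours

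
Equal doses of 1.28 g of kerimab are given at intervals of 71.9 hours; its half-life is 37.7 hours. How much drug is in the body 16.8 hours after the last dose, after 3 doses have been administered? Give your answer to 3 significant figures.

The 3 doses were given 160.6, 88.7, 16.8 hours ago.
Total = 1.28·(1/2)^(160.6/37.7) + 1.28·(1/2)^(88.7/37.7) + 1.28·(1/2)^(16.8/37.7)
      = 0.066809 + 0.25058 + 0.93986 ≈ 1.2573 g.

1.26 g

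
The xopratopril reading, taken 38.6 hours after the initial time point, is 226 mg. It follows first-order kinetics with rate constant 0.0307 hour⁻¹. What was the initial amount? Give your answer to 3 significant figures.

t½ = ln 2 / λ = 0.69315 / 0.0307 ≈ 22.578 hours.
Number of half-lives elapsed: n = 38.6/22.578 ≈ 1.7096.
A₀ = A × 2^n = 226 × 2^1.7096 = 226 × 3.2708 ≈ 739.19 mg.

739 mg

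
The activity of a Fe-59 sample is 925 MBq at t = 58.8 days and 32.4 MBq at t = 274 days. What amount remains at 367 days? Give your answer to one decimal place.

7.6 MBq

Over Δt = 274 − 58.8 = 215.2 days, the level fell by a factor of 925/32.4 ≈ 28.549.
n = log₂(28.549) ≈ 4.8354 half-lives, so t½ = 215.2/4.8354 ≈ 44.505 days.
From t = 274 to t = 367: 32.4 × (1/2)^((367−274)/44.505) ≈ 7.612 MBq.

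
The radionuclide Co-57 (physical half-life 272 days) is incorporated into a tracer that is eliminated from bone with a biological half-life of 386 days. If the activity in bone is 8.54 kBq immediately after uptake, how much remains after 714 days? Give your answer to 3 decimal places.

0.384 kBq

1/t_eff = 1/t_phys + 1/t_biol = 1/272 + 1/386 = 0.0062671 per day.
t_eff = 272 × 386 / (272 + 386) ≈ 159.56 days.
Remaining = 8.54 × (1/2)^(714/159.56) = 8.54 × (1/2)^4.4747 ≈ 0.38408 kBq.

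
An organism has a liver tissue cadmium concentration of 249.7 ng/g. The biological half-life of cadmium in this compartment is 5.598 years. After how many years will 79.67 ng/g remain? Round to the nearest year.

Fraction remaining = 79.67/249.7 ≈ 0.31906.
n = log₂(249.7/79.67) = ln(3.1342)/ln 2 ≈ 1.6481 half-lives.
t = n × t½ = 1.6481 × 5.598 ≈ 9.226 years.

9 years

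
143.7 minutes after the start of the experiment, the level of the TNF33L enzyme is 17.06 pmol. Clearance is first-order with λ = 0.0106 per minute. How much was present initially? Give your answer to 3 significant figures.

78.3 pmol

t½ = ln 2 / λ = 0.69315 / 0.0106 ≈ 65.391 minutes.
Number of half-lives elapsed: n = 143.7/65.391 ≈ 2.1975.
A₀ = A × 2^n = 17.06 × 2^2.1975 = 17.06 × 4.587 ≈ 78.254 pmol.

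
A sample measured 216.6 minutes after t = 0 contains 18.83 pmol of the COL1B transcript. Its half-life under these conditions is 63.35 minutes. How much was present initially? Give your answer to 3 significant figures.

Number of half-lives elapsed: n = 216.6/63.35 ≈ 3.4191.
A₀ = A × 2^n = 18.83 × 2^3.4191 = 18.83 × 10.697 ≈ 201.42 pmol.

201 pmol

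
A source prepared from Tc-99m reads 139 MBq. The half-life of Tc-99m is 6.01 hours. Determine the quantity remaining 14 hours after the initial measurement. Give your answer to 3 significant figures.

Number of half-lives: n = 14/6.01 ≈ 2.3295.
Remaining = 139 × (1/2)^2.3295 = 139 × 0.19896 ≈ 27.655 MBq.

27.7 MBq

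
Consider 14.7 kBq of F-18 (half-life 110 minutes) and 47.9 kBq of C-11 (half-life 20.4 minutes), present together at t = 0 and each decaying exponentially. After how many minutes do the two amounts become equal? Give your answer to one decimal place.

Set 14.7·(1/2)^(t/110) = 47.9·(1/2)^(t/20.4).
Taking log₂: log₂(14.7/47.9) = t·(1/110 − 1/20.4).
log₂(0.30689) = -1.7042; 1/110 − 1/20.4 = -0.039929.
t = -1.7042 / -0.039929 ≈ 42.681 minutes.

42.7 minutes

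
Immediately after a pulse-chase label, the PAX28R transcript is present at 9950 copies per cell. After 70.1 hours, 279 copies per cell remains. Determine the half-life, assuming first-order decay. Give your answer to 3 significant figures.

13.6 hours

A/A₀ = 279/9950 ≈ 0.02804.
n = log₂(35.663) ≈ 5.1564 half-lives elapsed in 70.1 hours.
t½ = 70.1/5.1564 ≈ 13.595 hours.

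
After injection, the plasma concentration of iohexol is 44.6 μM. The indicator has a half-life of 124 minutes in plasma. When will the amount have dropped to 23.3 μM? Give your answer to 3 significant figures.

116 minutes

Fraction remaining = 23.3/44.6 ≈ 0.52242.
n = log₂(44.6/23.3) = ln(1.9142)/ln 2 ≈ 0.93671 half-lives.
t = n × t½ = 0.93671 × 124 ≈ 116.15 minutes.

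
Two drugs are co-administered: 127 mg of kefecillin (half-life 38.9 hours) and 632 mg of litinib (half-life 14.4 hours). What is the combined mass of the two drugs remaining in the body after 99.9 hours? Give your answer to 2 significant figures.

27 mg

kefecillin: 127 × (1/2)^(99.9/38.9) = 127 × (1/2)^2.5681 ≈ 21.415 mg.
litinib: 632 × (1/2)^(99.9/14.4) = 632 × (1/2)^6.9375 ≈ 5.1561 mg.
Total = 21.415 + 5.1561 ≈ 26.571 mg.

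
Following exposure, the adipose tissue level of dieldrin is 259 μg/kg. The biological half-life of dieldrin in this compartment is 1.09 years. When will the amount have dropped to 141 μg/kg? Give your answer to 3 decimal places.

0.956 years

Fraction remaining = 141/259 ≈ 0.5444.
n = log₂(259/141) = ln(1.8369)/ln 2 ≈ 0.87726 half-lives.
t = n × t½ = 0.87726 × 1.09 ≈ 0.95621 years.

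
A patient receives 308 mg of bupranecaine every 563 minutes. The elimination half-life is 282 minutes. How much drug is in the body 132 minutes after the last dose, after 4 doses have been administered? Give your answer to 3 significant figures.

The 4 doses were given 1821, 1258, 695, 132 minutes ago.
Total = 308·(1/2)^(1821/282) + 308·(1/2)^(1258/282) + 308·(1/2)^(695/282) + 308·(1/2)^(132/282)
      = 3.5048 + 13.985 + 55.802 + 222.66 ≈ 295.95 mg.

296 mg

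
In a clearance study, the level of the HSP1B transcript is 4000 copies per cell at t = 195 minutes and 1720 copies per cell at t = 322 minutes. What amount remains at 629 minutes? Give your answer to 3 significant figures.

Over Δt = 322 − 195 = 127 minutes, the level fell by a factor of 4000/1720 ≈ 2.3256.
n = log₂(2.3256) ≈ 1.2176 half-lives, so t½ = 127/1.2176 ≈ 104.3 minutes.
From t = 322 to t = 629: 1720 × (1/2)^((629−322)/104.3) ≈ 223.62 copies per cell.

224 copies per cell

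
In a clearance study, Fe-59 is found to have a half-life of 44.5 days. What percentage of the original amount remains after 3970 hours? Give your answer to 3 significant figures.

7.60%

3970 hours = 165.417 days.
n = 165.417/44.5 ≈ 3.7172 half-lives.
Fraction remaining = (1/2)^3.7172 ≈ 0.076033, i.e. 7.6033%.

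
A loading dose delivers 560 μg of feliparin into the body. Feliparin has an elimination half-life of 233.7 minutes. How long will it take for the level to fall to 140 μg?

140/560 = 1/4, so 2 half-lives have elapsed.
t = 2 × 233.7 = 467.4 minutes.

467.4 minutes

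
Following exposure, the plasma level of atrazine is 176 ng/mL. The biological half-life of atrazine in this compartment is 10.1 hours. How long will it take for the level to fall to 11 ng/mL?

11/176 = 1/16, so 4 half-lives have elapsed.
t = 4 × 10.1 = 40.4 hours.

40.4 hours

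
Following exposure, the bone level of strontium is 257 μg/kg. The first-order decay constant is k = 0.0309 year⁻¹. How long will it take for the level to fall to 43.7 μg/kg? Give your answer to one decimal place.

t½ = ln 2 / k = 0.69315 / 0.0309 ≈ 22.432 years.
Fraction remaining = 43.7/257 ≈ 0.17004.
n = log₂(257/43.7) = ln(5.881)/ln 2 ≈ 2.5561 half-lives.
t = n × t½ = 2.5561 × 22.432 ≈ 57.337 years.

57.3 years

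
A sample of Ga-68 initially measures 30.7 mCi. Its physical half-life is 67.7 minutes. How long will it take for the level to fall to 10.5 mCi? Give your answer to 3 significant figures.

105 minutes

Fraction remaining = 10.5/30.7 ≈ 0.34202.
n = log₂(30.7/10.5) = ln(2.9238)/ln 2 ≈ 1.5478 half-lives.
t = n × t½ = 1.5478 × 67.7 ≈ 104.79 minutes.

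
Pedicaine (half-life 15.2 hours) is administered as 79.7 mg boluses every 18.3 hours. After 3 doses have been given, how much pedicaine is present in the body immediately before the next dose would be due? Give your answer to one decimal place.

The 3 doses were given 54.9, 36.6, 18.3 hours ago.
Total = 79.7·(1/2)^(54.9/15.2) + 79.7·(1/2)^(36.6/15.2) + 79.7·(1/2)^(18.3/15.2)
      = 6.5191 + 15.018 + 34.597 ≈ 56.134 mg.

56.1 mg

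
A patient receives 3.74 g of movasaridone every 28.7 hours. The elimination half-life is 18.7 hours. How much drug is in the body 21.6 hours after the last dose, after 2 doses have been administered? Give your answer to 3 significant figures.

The 2 doses were given 50.3, 21.6 hours ago.
Total = 3.74·(1/2)^(50.3/18.7) + 3.74·(1/2)^(21.6/18.7)
      = 0.57963 + 1.6794 ≈ 2.259 g.

2.26 g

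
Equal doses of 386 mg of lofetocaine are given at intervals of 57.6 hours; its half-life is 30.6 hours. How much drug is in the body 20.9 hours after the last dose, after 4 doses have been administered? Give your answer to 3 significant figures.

328 mg

The 4 doses were given 193.7, 136.1, 78.5, 20.9 hours ago.
Total = 386·(1/2)^(193.7/30.6) + 386·(1/2)^(136.1/30.6) + 386·(1/2)^(78.5/30.6) + 386·(1/2)^(20.9/30.6)
      = 4.7979 + 17.689 + 65.213 + 240.43 ≈ 328.13 mg.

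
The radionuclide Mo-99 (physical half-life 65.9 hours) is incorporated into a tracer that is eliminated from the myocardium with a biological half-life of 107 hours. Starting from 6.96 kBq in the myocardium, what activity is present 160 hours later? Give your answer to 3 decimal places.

0.459 kBq

1/t_eff = 1/t_phys + 1/t_biol = 1/65.9 + 1/107 = 0.02452 per hour.
t_eff = 65.9 × 107 / (65.9 + 107) ≈ 40.783 hours.
Remaining = 6.96 × (1/2)^(160/40.783) = 6.96 × (1/2)^3.9232 ≈ 0.45877 kBq.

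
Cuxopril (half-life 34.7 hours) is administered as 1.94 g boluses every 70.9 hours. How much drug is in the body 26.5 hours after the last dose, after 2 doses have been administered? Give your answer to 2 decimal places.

The 2 doses were given 97.4, 26.5 hours ago.
Total = 1.94·(1/2)^(97.4/34.7) + 1.94·(1/2)^(26.5/34.7)
      = 0.27723 + 1.1426 ≈ 1.4199 g.

1.42 g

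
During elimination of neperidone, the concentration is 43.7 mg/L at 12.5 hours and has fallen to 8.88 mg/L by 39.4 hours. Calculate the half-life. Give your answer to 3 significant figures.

11.7 hours

Over Δt = 39.4 − 12.5 = 26.9 hours, the level fell by a factor of 43.7/8.88 ≈ 4.9212.
n = log₂(4.9212) ≈ 2.299 half-lives, so t½ = 26.9/2.299 ≈ 11.701 hours.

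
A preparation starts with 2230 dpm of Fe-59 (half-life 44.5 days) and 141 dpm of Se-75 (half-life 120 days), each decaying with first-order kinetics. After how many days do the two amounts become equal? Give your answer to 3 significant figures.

282 days

Set 2230·(1/2)^(t/44.5) = 141·(1/2)^(t/120).
Taking log₂: log₂(2230/141) = t·(1/44.5 − 1/120).
log₂(15.816) = 3.9833; 1/44.5 − 1/120 = 0.014139.
t = 3.9833 / 0.014139 ≈ 281.73 days.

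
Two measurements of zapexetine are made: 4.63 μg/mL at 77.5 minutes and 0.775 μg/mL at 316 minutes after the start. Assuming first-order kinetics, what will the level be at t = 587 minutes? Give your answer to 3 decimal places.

Over Δt = 316 − 77.5 = 238.5 minutes, the level fell by a factor of 4.63/0.775 ≈ 5.9742.
n = log₂(5.9742) ≈ 2.5787 half-lives, so t½ = 238.5/2.5787 ≈ 92.487 minutes.
From t = 316 to t = 587: 0.775 × (1/2)^((587−316)/92.487) ≈ 0.10168 μg/mL.

0.102 μg/mL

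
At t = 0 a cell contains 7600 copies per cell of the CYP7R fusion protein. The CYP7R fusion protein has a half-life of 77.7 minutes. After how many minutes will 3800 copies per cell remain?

3800/7600 = 1/2, so 1 half-life has elapsed.
t = 1 × 77.7 = 77.7 minutes.

77.7 minutes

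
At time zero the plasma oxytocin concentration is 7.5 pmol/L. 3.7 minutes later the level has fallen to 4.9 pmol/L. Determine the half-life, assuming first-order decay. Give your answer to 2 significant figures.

A/A₀ = 4.9/7.5 ≈ 0.65333.
n = log₂(1.5306) ≈ 0.61411 half-lives elapsed in 3.7 minutes.
t½ = 3.7/0.61411 ≈ 6.025 minutes.

6.0 minutes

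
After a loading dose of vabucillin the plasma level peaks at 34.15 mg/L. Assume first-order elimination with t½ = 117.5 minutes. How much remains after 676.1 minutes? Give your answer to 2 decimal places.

0.63 mg/L

Number of half-lives: n = 676.1/117.5 ≈ 5.754.
Remaining = 34.15 × (1/2)^5.754 = 34.15 × 0.018529 ≈ 0.63278 mg/L.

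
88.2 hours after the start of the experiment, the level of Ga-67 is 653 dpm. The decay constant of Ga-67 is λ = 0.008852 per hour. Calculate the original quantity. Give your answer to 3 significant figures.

t½ = ln 2 / λ = 0.69315 / 0.008852 ≈ 78.304 hours.
Number of half-lives elapsed: n = 88.2/78.304 ≈ 1.1264.
A₀ = A × 2^n = 653 × 2^1.1264 = 653 × 2.1831 ≈ 1425.6 dpm.

1430 dpm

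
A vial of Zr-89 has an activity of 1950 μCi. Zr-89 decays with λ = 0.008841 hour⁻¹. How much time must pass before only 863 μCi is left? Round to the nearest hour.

t½ = ln 2 / λ = 0.69315 / 0.008841 ≈ 78.401 hours.
Fraction remaining = 863/1950 ≈ 0.44256.
n = log₂(1950/863) = ln(2.2596)/ln 2 ≈ 1.176 half-lives.
t = n × t½ = 1.176 × 78.401 ≈ 92.203 hours.

92 hours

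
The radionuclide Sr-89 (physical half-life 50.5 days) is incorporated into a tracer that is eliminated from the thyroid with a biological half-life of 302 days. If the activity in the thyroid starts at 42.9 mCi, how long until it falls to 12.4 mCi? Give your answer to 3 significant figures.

77.5 days

1/t_eff = 1/t_phys + 1/t_biol = 1/50.5 + 1/302 = 0.023113 per day.
t_eff = 50.5 × 302 / (50.5 + 302) ≈ 43.265 days.
n = log₂(42.9/12.4) ≈ 1.7906; t = 1.7906 × 43.265 ≈ 77.472 days.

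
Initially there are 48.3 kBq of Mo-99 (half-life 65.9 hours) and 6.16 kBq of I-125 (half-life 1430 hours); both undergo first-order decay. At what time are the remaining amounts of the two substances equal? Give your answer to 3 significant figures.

Set 48.3·(1/2)^(t/65.9) = 6.16·(1/2)^(t/1430).
Taking log₂: log₂(48.3/6.16) = t·(1/65.9 − 1/1430).
log₂(7.8409) = 2.971; 1/65.9 − 1/1430 = 0.014475.
t = 2.971 / 0.014475 ≈ 205.25 hours.

205 hours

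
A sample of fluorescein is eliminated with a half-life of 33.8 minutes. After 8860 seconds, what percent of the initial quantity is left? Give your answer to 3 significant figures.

4.84%

8860 seconds = 147.667 minutes.
n = 147.667/33.8 ≈ 4.3688 half-lives.
Fraction remaining = (1/2)^4.3688 ≈ 0.0484, i.e. 4.84%.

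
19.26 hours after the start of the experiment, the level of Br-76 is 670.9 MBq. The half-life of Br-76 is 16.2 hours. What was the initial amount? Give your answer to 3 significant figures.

1530 MBq

Number of half-lives elapsed: n = 19.26/16.2 ≈ 1.1889.
A₀ = A × 2^n = 670.9 × 2^1.1889 = 670.9 × 2.2798 ≈ 1529.5 MBq.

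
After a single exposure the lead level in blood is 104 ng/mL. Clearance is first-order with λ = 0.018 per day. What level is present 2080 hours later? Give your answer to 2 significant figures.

t½ = ln 2 / λ = 0.69315 / 0.018 ≈ 38.508 days.
Convert the elapsed time: 2080 hours = 86.6667 days.
Number of half-lives: n = 86.6667/38.508 ≈ 2.2506.
Remaining = 104 × (1/2)^2.2506 = 104 × 0.21014 ≈ 21.854 ng/mL.

22 ng/mL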